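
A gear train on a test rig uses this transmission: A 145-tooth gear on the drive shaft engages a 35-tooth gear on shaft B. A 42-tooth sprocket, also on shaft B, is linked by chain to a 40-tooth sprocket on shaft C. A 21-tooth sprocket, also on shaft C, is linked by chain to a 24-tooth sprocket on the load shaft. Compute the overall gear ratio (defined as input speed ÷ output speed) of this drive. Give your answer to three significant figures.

0.263

Each stage contributes driven/driver: gear mesh 35/145 = 0.24138, chain 40/42 = 0.95238, chain 24/21 = 1.1429.
Overall: 0.24138 × 0.95238 × 1.1429 = 0.26273.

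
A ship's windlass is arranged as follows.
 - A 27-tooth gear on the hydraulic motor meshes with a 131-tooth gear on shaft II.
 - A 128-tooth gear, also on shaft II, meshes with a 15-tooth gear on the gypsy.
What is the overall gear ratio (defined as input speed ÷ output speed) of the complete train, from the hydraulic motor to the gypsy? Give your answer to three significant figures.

0.569

Each stage contributes driven/driver: gear mesh 131/27 = 4.8519, gear mesh 15/128 = 0.11719.
Overall: 4.8519 × 0.11719 = 0.56858.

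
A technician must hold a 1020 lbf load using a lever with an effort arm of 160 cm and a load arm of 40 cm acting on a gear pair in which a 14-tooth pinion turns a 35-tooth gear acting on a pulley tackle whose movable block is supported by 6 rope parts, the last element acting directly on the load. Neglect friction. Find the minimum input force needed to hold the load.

Lever MA = effort arm / load arm = 160/40 = 4.
Gear pair MA = 35/14 = 2.5.
Block-and-tackle MA = number of supporting rope parts = 6.
Combined ideal MA = 4 × 2.5 × 6 = 60.
Effort = load / MA = 1020 / 60 = 17 lbf.

17 lbf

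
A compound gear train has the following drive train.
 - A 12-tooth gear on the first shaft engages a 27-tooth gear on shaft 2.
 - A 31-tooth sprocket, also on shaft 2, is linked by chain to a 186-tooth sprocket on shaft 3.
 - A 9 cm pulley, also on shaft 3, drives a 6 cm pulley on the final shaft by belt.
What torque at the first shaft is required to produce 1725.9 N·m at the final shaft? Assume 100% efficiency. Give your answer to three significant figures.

Overall ratio R = 2.25 × 6 × 0.66667 = 9.
Input torque = output torque / R = 1725.9 / 9 = 191.77 N·m.

192 N·m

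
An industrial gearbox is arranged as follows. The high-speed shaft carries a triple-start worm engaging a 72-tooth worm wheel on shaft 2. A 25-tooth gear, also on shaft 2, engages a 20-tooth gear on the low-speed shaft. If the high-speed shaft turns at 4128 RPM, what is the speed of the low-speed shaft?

worm 72/3 = 24 → 4128/24 = 172 RPM
gear mesh 20/25 = 0.8 → 172/0.8 = 215 RPM

215 RPM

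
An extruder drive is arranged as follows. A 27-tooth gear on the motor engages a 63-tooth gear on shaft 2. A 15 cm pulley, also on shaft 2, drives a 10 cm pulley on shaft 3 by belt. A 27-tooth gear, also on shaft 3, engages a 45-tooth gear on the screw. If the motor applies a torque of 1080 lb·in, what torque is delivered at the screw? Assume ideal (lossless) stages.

Gear mesh: ratio = 63/27 = 2.3333; torque at shaft 2 = 1080 × 2.3333 = 2520 lb·in.
Belt: ratio = 10/15 = 0.66667; torque at shaft 3 = 2520 × 0.66667 = 1680 lb·in.
Gear mesh: ratio = 45/27 = 1.6667; torque at the screw = 1680 × 1.6667 = 2800 lb·in.

2800 lb·in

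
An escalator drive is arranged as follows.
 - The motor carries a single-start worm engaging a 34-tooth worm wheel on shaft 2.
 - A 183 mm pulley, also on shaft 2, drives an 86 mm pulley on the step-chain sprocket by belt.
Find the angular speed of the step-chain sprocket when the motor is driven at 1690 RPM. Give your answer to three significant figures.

Worm: ratio = 34/1 = 34, so shaft 2 turns at 1690 / 34 = 49.706 RPM.
Belt: ratio = 86/183 = 0.46995, so the step-chain sprocket turns at 49.706 / 0.46995 = 105.77 RPM.

106 RPM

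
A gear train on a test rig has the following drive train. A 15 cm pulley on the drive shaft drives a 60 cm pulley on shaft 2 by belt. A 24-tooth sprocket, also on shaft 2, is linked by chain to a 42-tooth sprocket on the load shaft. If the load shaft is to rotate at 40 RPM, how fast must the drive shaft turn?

Overall ratio R = 4 × 1.75 = 7.
Required input speed = output speed × R = 40 × 7 = 280 RPM.

280 RPM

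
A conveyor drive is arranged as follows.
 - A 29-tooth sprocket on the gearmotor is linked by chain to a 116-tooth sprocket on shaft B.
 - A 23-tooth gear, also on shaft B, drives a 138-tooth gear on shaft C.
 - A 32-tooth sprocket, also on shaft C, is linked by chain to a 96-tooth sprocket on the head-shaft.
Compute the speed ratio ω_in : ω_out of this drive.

72

Each stage contributes driven/driver: chain 116/29 = 4, gear mesh 138/23 = 6, chain 96/32 = 3.
Overall: 4 × 6 × 3 = 72.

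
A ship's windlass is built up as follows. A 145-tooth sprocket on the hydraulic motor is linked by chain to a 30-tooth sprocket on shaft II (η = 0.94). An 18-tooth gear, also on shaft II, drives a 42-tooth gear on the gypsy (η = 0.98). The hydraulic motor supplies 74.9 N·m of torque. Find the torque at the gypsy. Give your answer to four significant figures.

33.31 N·m

Chain: ratio = 30/145 = 0.2069; torque at shaft II = 74.9 × 0.2069 × 0.94 = 14.567 N·m.
Gear mesh: ratio = 42/18 = 2.3333; torque at the gypsy = 14.567 × 2.3333 × 0.98 = 33.309 N·m.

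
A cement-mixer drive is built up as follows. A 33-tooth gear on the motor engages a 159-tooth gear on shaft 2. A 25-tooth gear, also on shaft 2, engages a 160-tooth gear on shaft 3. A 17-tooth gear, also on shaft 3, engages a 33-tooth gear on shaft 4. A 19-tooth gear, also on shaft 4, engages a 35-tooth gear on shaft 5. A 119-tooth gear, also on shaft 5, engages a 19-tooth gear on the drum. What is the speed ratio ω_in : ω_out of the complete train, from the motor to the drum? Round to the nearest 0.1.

Each stage contributes driven/driver: gear mesh 159/33 = 4.8182, gear mesh 160/25 = 6.4, gear mesh 33/17 = 1.9412, gear mesh 35/19 = 1.8421, gear mesh 19/119 = 0.15966.
Overall: 4.8182 × 6.4 × 1.9412 × 1.8421 × 0.15966 = 17.606.

17.6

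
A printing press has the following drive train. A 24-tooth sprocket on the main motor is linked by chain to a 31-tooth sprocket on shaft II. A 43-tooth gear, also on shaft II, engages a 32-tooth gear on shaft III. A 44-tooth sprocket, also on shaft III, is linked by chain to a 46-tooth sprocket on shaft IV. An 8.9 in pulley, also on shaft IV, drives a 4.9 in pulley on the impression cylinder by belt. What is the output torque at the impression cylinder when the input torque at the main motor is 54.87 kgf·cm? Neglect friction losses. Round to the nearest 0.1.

30.4 kgf·cm

chain 31/24 = 1.2917 → τ = 54.87·1.2917 = 70.874 kgf·cm
gear mesh 32/43 = 0.74419 → τ = 70.874·0.74419 = 52.743 kgf·cm
chain 46/44 = 1.0455 → τ = 52.743·1.0455 = 55.141 kgf·cm
belt 4.9/8.9 = 0.55056 → τ = 55.141·0.55056 = 30.358 kgf·cm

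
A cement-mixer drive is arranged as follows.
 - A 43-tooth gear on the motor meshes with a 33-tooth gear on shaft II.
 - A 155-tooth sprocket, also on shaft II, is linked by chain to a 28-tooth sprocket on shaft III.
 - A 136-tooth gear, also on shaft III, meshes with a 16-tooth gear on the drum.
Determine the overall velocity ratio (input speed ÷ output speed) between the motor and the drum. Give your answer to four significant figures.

0.01631

Each stage contributes driven/driver: gear mesh 33/43 = 0.76744, chain 28/155 = 0.18065, gear mesh 16/136 = 0.11765.
Overall: 0.76744 × 0.18065 × 0.11765 = 0.01631.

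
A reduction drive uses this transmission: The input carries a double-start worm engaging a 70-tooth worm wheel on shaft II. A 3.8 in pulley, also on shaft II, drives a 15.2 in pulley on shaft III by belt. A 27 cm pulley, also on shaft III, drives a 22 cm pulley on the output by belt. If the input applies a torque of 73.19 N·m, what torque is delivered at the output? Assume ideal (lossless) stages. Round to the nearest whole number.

Worm: ratio = 70/2 = 35; torque at shaft II = 73.19 × 35 = 2561.7 N·m.
Belt: ratio = 15.2/3.8 = 4; torque at shaft III = 2561.7 × 4 = 10247 N·m.
Belt: ratio = 22/27 = 0.81481; torque at the output = 10247 × 0.81481 = 8349.1 N·m.

8349 N·m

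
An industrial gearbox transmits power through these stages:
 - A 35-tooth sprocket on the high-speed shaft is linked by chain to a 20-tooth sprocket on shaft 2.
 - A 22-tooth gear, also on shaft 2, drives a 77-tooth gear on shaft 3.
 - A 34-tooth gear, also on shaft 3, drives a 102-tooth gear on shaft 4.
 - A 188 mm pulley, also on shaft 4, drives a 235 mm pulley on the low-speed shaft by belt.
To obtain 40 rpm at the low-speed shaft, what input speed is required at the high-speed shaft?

300 rpm

Overall ratio R = 0.57143 × 3.5 × 3 × 1.25 = 7.5.
Required input speed = output speed × R = 40 × 7.5 = 300 rpm.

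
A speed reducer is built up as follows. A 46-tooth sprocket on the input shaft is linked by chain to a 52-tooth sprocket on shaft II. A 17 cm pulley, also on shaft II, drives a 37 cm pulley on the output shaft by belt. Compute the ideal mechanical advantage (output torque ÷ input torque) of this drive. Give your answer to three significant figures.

Each stage contributes driven/driver: chain 52/46 = 1.1304, belt 37/17 = 2.1765.
Overall: 1.1304 × 2.1765 = 2.4604.

2.46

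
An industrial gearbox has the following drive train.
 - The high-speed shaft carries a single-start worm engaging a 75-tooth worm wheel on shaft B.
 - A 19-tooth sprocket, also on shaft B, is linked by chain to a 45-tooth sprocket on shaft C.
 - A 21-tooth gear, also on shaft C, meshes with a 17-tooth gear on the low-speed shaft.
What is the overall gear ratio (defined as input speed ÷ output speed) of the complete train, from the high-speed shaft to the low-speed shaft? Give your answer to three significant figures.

144

Each stage contributes driven/driver: worm 75/1 = 75, chain 45/19 = 2.3684, gear mesh 17/21 = 0.80952.
Overall: 75 × 2.3684 × 0.80952 = 143.8.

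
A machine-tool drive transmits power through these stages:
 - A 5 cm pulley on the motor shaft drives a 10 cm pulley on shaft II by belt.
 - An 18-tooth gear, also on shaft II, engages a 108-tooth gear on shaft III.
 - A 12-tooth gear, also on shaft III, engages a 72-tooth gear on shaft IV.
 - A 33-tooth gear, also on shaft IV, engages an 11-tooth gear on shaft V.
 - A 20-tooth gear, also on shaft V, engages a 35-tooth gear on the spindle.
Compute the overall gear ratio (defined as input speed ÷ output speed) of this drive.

42

Each stage contributes driven/driver: belt 10/5 = 2, gear mesh 108/18 = 6, gear mesh 72/12 = 6, gear mesh 11/33 = 0.33333, gear mesh 35/20 = 1.75.
Overall: 2 × 6 × 6 × 0.33333 × 1.75 = 42.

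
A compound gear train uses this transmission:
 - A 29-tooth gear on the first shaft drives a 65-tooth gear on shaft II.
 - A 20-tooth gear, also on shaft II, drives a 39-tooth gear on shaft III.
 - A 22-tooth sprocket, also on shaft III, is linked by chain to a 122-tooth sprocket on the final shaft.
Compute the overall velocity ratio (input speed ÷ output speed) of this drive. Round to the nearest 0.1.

24.2

Each stage contributes driven/driver: gear mesh 65/29 = 2.2414, gear mesh 39/20 = 1.95, chain 122/22 = 5.5455.
Overall: 2.2414 × 1.95 × 5.5455 = 24.237.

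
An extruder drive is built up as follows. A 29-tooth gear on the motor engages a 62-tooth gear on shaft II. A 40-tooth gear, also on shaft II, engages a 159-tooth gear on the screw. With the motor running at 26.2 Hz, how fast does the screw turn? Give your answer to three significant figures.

3.08 Hz

gear mesh 62/29 = 2.1379 → 26.2/2.1379 = 12.255 Hz
gear mesh 159/40 = 3.975 → 12.255/3.975 = 3.083 Hz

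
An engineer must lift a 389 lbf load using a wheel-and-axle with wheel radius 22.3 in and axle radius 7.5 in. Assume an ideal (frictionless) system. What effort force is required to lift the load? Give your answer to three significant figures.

131 lbf

Wheel-and-axle MA = R/r = 22.3/7.5 = 2.9733.
Effort = load / MA = 389 / 2.9733 = 130.83 lbf.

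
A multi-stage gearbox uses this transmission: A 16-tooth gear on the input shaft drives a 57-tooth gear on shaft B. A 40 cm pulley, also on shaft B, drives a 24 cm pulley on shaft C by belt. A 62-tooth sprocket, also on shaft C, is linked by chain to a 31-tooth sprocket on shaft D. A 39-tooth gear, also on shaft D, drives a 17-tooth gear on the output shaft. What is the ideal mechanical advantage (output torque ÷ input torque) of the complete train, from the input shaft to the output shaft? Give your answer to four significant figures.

0.4659

Each stage contributes driven/driver: gear mesh 57/16 = 3.5625, belt 24/40 = 0.6, chain 31/62 = 0.5, gear mesh 17/39 = 0.4359.
Overall: 3.5625 × 0.6 × 0.5 × 0.4359 = 0.46587.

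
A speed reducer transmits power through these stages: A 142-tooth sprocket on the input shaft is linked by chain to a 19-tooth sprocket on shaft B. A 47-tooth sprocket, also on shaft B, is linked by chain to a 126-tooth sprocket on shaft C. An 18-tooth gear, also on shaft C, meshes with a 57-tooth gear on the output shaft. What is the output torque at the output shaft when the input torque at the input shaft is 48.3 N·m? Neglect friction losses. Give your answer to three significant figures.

Chain: ratio = 19/142 = 0.1338; torque at shaft B = 48.3 × 0.1338 = 6.4627 N·m.
Chain: ratio = 126/47 = 2.6809; torque at shaft C = 6.4627 × 2.6809 = 17.325 N·m.
Gear mesh: ratio = 57/18 = 3.1667; torque at the output shaft = 17.325 × 3.1667 = 54.864 N·m.

54.9 N·m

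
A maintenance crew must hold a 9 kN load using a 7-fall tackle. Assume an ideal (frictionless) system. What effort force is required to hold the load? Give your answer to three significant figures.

1.29 kN

Block-and-tackle MA = number of supporting rope parts = 7.
Effort = load / MA = 9 / 7 = 1.2857 kN.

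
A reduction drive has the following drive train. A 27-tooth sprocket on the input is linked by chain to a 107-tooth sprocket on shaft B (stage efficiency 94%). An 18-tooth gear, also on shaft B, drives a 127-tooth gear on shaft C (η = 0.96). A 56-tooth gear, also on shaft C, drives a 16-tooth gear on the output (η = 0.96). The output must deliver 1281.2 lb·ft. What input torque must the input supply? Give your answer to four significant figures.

Overall ratio R = 3.963 × 7.0556 × 0.28571 = 7.9888; overall efficiency η = 0.94 × 0.96 × 0.96 = 0.8663.
Input torque = output torque / (R × η) = 1281.2 / (7.9888 × 0.8663) = 185.12 lb·ft.

185.1 lb·ft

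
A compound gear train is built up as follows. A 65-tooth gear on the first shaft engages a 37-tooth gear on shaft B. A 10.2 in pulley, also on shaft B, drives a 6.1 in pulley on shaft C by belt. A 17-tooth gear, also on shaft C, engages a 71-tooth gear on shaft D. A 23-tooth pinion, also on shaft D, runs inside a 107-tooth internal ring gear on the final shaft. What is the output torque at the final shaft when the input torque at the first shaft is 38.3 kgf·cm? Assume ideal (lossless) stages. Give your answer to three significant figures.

253 kgf·cm

After the gear mesh (37/65): 38.3 × 0.56923 = 21.802 kgf·cm
After the belt (6.1/10.2): 21.802 × 0.59804 = 13.038 kgf·cm
After the gear mesh (71/17): 13.038 × 4.1765 = 54.454 kgf·cm
After the internal gear (107/23): 54.454 × 4.6522 = 253.33 kgf·cm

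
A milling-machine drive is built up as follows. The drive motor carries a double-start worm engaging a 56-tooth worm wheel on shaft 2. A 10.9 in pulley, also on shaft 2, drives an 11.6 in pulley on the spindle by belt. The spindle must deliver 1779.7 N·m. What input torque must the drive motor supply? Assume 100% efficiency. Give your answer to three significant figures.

59.7 N·m

Overall ratio R = 28 × 1.0642 = 29.798.
Input torque = output torque / R = 1779.7 / 29.798 = 59.725 N·m.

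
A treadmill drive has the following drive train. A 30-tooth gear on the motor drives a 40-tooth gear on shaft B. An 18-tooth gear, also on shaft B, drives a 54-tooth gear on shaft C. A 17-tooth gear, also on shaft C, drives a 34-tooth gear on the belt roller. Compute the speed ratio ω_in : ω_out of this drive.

Each stage contributes driven/driver: gear mesh 40/30 = 1.3333, gear mesh 54/18 = 3, gear mesh 34/17 = 2.
Overall: 1.3333 × 3 × 2 = 8.

8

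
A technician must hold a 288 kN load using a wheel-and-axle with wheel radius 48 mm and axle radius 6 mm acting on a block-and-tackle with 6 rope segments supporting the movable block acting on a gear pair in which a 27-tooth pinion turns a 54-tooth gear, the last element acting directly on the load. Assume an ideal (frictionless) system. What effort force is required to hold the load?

3 kN

Wheel-and-axle MA = R/r = 48/6 = 8.
Block-and-tackle MA = number of supporting rope parts = 6.
Gear pair MA = 54/27 = 2.
Combined ideal MA = 8 × 6 × 2 = 96.
Effort = load / MA = 288 / 96 = 3 kN.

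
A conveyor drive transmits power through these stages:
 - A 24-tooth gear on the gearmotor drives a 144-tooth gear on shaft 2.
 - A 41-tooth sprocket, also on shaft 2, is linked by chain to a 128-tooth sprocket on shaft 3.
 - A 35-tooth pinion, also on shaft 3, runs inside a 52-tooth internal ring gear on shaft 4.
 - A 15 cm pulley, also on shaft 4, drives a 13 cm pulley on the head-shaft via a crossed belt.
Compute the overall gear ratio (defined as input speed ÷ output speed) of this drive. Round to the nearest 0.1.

24.1

Each stage contributes driven/driver: gear mesh 144/24 = 6, chain 128/41 = 3.122, internal gear 52/35 = 1.4857, belt 13/15 = 0.86667.
Overall: 6 × 3.122 × 1.4857 × 0.86667 = 24.119.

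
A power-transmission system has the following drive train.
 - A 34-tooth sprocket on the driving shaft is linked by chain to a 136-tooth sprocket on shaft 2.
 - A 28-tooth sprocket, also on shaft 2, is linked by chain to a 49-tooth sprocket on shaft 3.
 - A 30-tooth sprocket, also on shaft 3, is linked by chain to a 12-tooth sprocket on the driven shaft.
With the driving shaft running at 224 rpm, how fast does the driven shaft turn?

the driving shaft → shaft 2 (chain, 136/34): 224 ÷ 4 = 56 rpm
shaft 2 → shaft 3 (chain, 49/28): 56 ÷ 1.75 = 32 rpm
shaft 3 → the driven shaft (chain, 12/30): 32 ÷ 0.4 = 80 rpm

80 rpm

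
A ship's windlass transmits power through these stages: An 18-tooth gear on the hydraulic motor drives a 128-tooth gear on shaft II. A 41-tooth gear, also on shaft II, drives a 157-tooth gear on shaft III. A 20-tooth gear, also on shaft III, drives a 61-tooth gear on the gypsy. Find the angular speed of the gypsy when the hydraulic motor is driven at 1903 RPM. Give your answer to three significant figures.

22.9 RPM

Gear mesh: ratio = 128/18 = 7.1111, so shaft II turns at 1903 / 7.1111 = 267.61 RPM.
Gear mesh: ratio = 157/41 = 3.8293, so shaft III turns at 267.61 / 3.8293 = 69.885 RPM.
Gear mesh: ratio = 61/20 = 3.05, so the gypsy turns at 69.885 / 3.05 = 22.913 RPM.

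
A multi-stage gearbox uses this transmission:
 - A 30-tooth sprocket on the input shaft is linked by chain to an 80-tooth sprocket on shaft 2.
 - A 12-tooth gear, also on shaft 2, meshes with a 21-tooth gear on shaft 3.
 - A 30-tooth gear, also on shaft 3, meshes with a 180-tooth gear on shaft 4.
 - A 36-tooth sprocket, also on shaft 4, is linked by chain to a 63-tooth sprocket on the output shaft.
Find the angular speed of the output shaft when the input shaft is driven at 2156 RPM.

chain 80/30 = 2.6667 → 2156/2.6667 = 808.5 RPM
gear mesh 21/12 = 1.75 → 808.5/1.75 = 462 RPM
gear mesh 180/30 = 6 → 462/6 = 77 RPM
chain 63/36 = 1.75 → 77/1.75 = 44 RPM

44 RPM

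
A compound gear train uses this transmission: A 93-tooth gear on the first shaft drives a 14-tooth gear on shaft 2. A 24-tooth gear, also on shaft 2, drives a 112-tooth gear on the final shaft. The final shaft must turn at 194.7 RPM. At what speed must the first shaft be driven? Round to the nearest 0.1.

136.8 RPM

Overall ratio R = 0.15054 × 4.6667 = 0.70251.
Required input speed = output speed × R = 194.7 × 0.70251 = 136.78 RPM.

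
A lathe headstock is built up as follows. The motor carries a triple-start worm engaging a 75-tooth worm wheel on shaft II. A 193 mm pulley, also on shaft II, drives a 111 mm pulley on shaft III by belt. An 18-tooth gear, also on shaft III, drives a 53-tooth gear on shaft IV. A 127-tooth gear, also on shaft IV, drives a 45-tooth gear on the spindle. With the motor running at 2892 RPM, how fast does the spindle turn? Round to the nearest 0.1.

192.8 RPM

the motor → shaft II (worm, 75/3): 2892 ÷ 25 = 115.68 RPM
shaft II → shaft III (belt, 111/193): 115.68 ÷ 0.57513 = 201.14 RPM
shaft III → shaft IV (gear mesh, 53/18): 201.14 ÷ 2.9444 = 68.311 RPM
shaft IV → the spindle (gear mesh, 45/127): 68.311 ÷ 0.35433 = 192.79 RPM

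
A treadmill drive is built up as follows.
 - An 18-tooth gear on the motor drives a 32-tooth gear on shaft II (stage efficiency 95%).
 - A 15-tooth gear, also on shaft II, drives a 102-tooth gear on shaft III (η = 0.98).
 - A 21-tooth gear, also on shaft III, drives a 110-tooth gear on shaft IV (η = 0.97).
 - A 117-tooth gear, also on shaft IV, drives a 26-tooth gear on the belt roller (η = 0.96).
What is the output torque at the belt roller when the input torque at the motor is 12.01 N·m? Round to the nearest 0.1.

Gear mesh: ratio = 32/18 = 1.7778; torque at shaft II = 12.01 × 1.7778 × 0.95 = 20.284 N·m.
Gear mesh: ratio = 102/15 = 6.8; torque at shaft III = 20.284 × 6.8 × 0.98 = 135.17 N·m.
Gear mesh: ratio = 110/21 = 5.2381; torque at shaft IV = 135.17 × 5.2381 × 0.97 = 686.79 N·m.
Gear mesh: ratio = 26/117 = 0.22222; torque at the belt roller = 686.79 × 0.22222 × 0.96 = 146.52 N·m.

146.5 N·m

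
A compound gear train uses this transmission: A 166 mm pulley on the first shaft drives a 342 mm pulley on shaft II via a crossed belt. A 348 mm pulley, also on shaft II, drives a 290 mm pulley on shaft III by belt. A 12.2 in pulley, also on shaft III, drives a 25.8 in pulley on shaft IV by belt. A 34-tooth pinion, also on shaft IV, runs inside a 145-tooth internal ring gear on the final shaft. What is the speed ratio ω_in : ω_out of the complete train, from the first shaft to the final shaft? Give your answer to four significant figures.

15.48

Each stage contributes driven/driver: belt 342/166 = 2.0602, belt 290/348 = 0.83333, belt 25.8/12.2 = 2.1148, internal gear 145/34 = 4.2647.
Overall: 2.0602 × 0.83333 × 2.1148 × 4.2647 = 15.484.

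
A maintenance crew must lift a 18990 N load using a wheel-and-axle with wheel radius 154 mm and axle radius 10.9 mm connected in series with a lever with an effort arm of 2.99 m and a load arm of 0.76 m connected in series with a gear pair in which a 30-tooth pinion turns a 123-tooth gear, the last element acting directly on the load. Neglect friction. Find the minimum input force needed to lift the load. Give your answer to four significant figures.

Wheel-and-axle MA = R/r = 154/10.9 = 14.128.
Lever MA = effort arm / load arm = 2.99/0.76 = 3.9342.
Gear pair MA = 123/30 = 4.1.
Combined ideal MA = 14.128 × 3.9342 × 4.1 = 227.9.
Effort = load / MA = 18990 / 227.9 = 83.328 N.

83.33 N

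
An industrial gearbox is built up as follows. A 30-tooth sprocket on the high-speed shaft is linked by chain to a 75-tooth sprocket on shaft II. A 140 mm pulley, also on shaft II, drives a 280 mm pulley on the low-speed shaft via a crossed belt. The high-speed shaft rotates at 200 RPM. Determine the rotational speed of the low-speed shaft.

Chain: ratio = 75/30 = 2.5, so shaft II turns at 200 / 2.5 = 80 RPM.
Belt: ratio = 280/140 = 2, so the low-speed shaft turns at 80 / 2 = 40 RPM.

40 RPM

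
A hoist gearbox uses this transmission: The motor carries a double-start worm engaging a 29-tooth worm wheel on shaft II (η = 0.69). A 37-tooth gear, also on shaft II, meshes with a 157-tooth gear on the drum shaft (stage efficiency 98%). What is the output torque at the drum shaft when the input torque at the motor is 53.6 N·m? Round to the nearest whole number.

2230 N·m

worm 29/2 = 14.5 → τ = 53.6·14.5·0.69 = 536.27 N·m
gear mesh 157/37 = 4.2432 → τ = 536.27·4.2432·0.98 = 2230 N·m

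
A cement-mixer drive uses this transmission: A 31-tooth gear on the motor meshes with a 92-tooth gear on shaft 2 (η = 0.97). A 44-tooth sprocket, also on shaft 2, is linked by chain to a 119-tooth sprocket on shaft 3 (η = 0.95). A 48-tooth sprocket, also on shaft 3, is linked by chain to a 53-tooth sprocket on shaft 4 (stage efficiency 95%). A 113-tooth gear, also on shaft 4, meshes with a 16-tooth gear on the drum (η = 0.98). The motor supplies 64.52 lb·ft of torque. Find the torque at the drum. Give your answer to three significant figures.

After the gear mesh (92/31): 64.52 × 2.9677 × 0.97 = 185.73 lb·ft
After the chain (119/44): 185.73 × 2.7045 × 0.95 = 477.21 lb·ft
After the chain (53/48): 477.21 × 1.1042 × 0.95 = 500.57 lb·ft
After the gear mesh (16/113): 500.57 × 0.14159 × 0.98 = 69.46 lb·ft

69.5 lb·ft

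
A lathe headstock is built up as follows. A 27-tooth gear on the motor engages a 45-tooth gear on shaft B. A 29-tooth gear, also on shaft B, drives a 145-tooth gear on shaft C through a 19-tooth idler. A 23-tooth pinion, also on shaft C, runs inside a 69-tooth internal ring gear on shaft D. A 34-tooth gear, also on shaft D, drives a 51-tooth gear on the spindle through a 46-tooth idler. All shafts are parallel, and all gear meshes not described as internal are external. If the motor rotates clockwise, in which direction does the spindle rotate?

the motor → shaft B: external mesh, 1 reversal → CCW.
shaft B → shaft C: driver → idler → driven is 2 external meshes, 2 reversals → CCW.
shaft C → shaft D: internal mesh, same direction → CCW.
shaft D → the spindle: driver → idler → driven is 2 external meshes, 2 reversals → CCW.
5 reversals in total — an odd number — so the spindle turns opposite to the motor.

counterclockwise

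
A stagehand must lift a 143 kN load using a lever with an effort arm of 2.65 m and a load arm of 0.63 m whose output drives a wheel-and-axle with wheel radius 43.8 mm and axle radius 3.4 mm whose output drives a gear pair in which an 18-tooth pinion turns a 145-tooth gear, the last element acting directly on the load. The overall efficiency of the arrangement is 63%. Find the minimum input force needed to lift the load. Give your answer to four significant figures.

0.5200 kN

Lever MA = effort arm / load arm = 2.65/0.63 = 4.2063.
Wheel-and-axle MA = R/r = 43.8/3.4 = 12.882.
Gear pair MA = 145/18 = 8.0556.
Combined ideal MA = 4.2063 × 12.882 × 8.0556 = 436.51.
Actual MA = 436.51 × 0.63 = 275.
Effort = load / actual MA = 143 / 275 = 0.52 kN.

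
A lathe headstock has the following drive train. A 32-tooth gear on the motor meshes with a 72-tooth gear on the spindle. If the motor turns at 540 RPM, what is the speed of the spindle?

240 RPM

Gear mesh: ratio = 72/32 = 2.25, so the spindle turns at 540 / 2.25 = 240 RPM.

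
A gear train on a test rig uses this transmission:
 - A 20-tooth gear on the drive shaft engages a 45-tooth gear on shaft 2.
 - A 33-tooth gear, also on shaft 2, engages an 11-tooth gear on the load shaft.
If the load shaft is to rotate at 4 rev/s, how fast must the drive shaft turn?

3 rev/s

Overall ratio R = 2.25 × 0.33333 = 0.75.
Required input speed = output speed × R = 4 × 0.75 = 3 rev/s.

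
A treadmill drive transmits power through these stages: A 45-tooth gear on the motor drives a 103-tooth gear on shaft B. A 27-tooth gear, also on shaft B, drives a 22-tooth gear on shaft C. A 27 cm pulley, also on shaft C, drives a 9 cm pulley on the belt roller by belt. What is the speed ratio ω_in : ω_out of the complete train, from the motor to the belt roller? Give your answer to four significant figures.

Each stage contributes driven/driver: gear mesh 103/45 = 2.2889, gear mesh 22/27 = 0.81481, belt 9/27 = 0.33333.
Overall: 2.2889 × 0.81481 × 0.33333 = 0.62167.

0.6217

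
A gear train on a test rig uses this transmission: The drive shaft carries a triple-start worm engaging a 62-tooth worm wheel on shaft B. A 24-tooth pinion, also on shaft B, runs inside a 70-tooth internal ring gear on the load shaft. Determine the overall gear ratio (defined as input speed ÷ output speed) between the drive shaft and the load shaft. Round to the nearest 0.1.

Each stage contributes driven/driver: worm 62/3 = 20.667, internal gear 70/24 = 2.9167.
Overall: 20.667 × 2.9167 = 60.278.

60.3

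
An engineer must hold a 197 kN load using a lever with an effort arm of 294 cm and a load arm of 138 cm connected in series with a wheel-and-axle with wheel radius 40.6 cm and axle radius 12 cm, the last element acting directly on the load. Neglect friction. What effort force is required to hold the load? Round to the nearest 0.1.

27.3 kN

Lever MA = effort arm / load arm = 294/138 = 2.1304.
Wheel-and-axle MA = R/r = 40.6/12 = 3.3833.
Combined ideal MA = 2.1304 × 3.3833 = 7.208.
Effort = load / MA = 197 / 7.208 = 27.331 kN.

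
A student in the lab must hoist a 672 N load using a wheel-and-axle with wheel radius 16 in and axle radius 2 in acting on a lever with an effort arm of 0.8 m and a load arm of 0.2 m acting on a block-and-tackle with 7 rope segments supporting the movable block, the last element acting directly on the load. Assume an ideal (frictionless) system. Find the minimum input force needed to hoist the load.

3 N

Wheel-and-axle MA = R/r = 16/2 = 8.
Lever MA = effort arm / load arm = 0.8/0.2 = 4.
Block-and-tackle MA = number of supporting rope parts = 7.
Combined ideal MA = 8 × 4 × 7 = 224.
Effort = load / MA = 672 / 224 = 3 N.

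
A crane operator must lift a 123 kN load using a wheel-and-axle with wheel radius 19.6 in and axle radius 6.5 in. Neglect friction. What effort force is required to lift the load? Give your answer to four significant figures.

40.79 kN

Wheel-and-axle MA = R/r = 19.6/6.5 = 3.0154.
Effort = load / MA = 123 / 3.0154 = 40.791 kN.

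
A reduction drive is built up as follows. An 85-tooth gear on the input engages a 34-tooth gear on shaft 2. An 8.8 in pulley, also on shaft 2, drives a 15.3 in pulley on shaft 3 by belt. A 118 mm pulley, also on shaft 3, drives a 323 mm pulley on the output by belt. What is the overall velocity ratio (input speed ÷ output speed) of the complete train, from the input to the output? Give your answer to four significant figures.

Each stage contributes driven/driver: gear mesh 34/85 = 0.4, belt 15.3/8.8 = 1.7386, belt 323/118 = 2.7373.
Overall: 0.4 × 1.7386 × 2.7373 = 1.9037.

1.904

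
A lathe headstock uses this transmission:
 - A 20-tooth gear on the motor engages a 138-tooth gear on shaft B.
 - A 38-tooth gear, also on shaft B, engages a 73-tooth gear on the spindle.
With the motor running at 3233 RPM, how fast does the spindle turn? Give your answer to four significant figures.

gear mesh 138/20 = 6.9 → 3233/6.9 = 468.55 RPM
gear mesh 73/38 = 1.9211 → 468.55/1.9211 = 243.9 RPM

243.9 RPM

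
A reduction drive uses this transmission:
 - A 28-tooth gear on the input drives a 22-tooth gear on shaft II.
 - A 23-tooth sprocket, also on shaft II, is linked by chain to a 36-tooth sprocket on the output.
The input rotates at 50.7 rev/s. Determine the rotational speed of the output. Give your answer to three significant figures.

Gear mesh: ratio = 22/28 = 0.78571, so shaft II turns at 50.7 / 0.78571 = 64.527 rev/s.
Chain: ratio = 36/23 = 1.5652, so the output turns at 64.527 / 1.5652 = 41.226 rev/s.

41.2 rev/s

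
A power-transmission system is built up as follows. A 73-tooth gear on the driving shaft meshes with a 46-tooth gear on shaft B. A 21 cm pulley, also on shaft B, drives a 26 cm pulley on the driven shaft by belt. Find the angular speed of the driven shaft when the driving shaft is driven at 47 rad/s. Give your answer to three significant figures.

gear mesh 46/73 = 0.63014 → 47/0.63014 = 74.587 rad/s
belt 26/21 = 1.2381 → 74.587/1.2381 = 60.243 rad/s

60.2 rad/s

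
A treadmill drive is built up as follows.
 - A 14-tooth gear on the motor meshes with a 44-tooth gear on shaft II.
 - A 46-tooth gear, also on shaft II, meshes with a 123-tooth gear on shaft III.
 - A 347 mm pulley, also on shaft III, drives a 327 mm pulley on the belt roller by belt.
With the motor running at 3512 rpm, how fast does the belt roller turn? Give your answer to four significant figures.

Gear mesh: ratio = 44/14 = 3.1429, so shaft II turns at 3512 / 3.1429 = 1117.5 rpm.
Gear mesh: ratio = 123/46 = 2.6739, so shaft III turns at 1117.5 / 2.6739 = 417.91 rpm.
Belt: ratio = 327/347 = 0.94236, so the belt roller turns at 417.91 / 0.94236 = 443.47 rpm.

443.5 rpm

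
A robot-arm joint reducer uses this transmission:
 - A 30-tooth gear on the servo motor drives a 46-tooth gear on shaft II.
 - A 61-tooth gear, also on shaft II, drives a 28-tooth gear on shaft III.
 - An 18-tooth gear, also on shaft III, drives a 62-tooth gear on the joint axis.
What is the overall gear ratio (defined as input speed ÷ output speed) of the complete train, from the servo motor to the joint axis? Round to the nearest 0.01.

Each stage contributes driven/driver: gear mesh 46/30 = 1.5333, gear mesh 28/61 = 0.45902, gear mesh 62/18 = 3.4444.
Overall: 1.5333 × 0.45902 × 3.4444 = 2.4243.

2.42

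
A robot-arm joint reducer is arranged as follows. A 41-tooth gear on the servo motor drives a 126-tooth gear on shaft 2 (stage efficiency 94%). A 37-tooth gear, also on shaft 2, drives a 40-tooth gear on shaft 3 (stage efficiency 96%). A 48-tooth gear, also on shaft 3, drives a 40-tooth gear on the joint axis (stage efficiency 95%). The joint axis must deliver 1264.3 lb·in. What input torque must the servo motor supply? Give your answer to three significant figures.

533 lb·in

Overall ratio R = 3.0732 × 1.0811 × 0.83333 = 2.7686; overall efficiency η = 0.94 × 0.96 × 0.95 = 0.8573.
Input torque = output torque / (R × η) = 1264.3 / (2.7686 × 0.8573) = 532.68 lb·in.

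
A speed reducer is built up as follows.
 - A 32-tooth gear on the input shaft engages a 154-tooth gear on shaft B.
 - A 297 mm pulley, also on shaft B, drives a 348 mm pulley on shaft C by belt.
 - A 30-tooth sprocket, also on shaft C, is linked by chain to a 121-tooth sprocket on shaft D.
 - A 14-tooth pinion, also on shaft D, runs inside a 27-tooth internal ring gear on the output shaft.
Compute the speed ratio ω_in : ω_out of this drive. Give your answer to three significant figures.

Each stage contributes driven/driver: gear mesh 154/32 = 4.8125, belt 348/297 = 1.1717, chain 121/30 = 4.0333, internal gear 27/14 = 1.9286.
Overall: 4.8125 × 1.1717 × 4.0333 × 1.9286 = 43.863.

43.9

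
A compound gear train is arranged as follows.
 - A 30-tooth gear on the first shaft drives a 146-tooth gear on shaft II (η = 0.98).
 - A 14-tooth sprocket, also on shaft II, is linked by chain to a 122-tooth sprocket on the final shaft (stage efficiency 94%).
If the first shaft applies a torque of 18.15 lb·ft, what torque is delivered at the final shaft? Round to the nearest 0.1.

After the gear mesh (146/30): 18.15 × 4.8667 × 0.98 = 86.563 lb·ft
After the chain (122/14): 86.563 × 8.7143 × 0.94 = 709.08 lb·ft

709.1 lb·ft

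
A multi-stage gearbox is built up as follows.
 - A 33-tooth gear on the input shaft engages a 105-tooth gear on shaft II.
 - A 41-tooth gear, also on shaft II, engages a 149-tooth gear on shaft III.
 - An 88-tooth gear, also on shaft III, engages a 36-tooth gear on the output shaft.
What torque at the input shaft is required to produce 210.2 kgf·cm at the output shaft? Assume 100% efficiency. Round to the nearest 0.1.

44.4 kgf·cm

Overall ratio R = 3.1818 × 3.6341 × 0.40909 = 4.7304.
Input torque = output torque / R = 210.2 / 4.7304 = 44.436 kgf·cm.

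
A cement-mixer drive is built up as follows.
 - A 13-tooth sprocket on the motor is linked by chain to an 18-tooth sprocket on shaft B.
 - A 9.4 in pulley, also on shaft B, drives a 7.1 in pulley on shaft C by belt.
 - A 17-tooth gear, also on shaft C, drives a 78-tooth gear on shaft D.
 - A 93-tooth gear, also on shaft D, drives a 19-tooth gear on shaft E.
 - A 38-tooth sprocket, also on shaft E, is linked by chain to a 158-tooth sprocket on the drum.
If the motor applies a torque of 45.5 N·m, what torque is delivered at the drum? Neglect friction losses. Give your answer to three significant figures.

185 N·m

Chain: ratio = 18/13 = 1.3846; torque at shaft B = 45.5 × 1.3846 = 63 N·m.
Belt: ratio = 7.1/9.4 = 0.75532; torque at shaft C = 63 × 0.75532 = 47.585 N·m.
Gear mesh: ratio = 78/17 = 4.5882; torque at shaft D = 47.585 × 4.5882 = 218.33 N·m.
Gear mesh: ratio = 19/93 = 0.2043; torque at shaft E = 218.33 × 0.2043 = 44.605 N·m.
Chain: ratio = 158/38 = 4.1579; torque at the drum = 44.605 × 4.1579 = 185.46 N·m.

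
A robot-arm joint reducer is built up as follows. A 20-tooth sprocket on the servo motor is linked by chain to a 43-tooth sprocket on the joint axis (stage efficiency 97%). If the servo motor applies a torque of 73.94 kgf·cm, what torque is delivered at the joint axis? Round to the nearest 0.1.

154.2 kgf·cm

After the chain (43/20): 73.94 × 2.15 × 0.97 = 154.2 kgf·cm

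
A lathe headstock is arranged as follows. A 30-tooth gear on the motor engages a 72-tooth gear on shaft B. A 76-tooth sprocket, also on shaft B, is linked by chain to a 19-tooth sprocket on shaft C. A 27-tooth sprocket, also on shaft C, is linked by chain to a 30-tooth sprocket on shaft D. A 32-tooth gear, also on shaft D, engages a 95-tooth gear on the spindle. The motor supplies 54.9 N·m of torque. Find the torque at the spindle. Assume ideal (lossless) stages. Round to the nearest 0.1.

gear mesh 72/30 = 2.4 → τ = 54.9·2.4 = 131.76 N·m
chain 19/76 = 0.25 → τ = 131.76·0.25 = 32.94 N·m
chain 30/27 = 1.1111 → τ = 32.94·1.1111 = 36.6 N·m
gear mesh 95/32 = 2.9688 → τ = 36.6·2.9688 = 108.66 N·m

108.7 N·m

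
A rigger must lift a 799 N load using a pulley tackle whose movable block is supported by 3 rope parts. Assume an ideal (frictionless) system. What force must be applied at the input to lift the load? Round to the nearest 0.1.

Block-and-tackle MA = number of supporting rope parts = 3.
Effort = load / MA = 799 / 3 = 266.33 N.

266.3 N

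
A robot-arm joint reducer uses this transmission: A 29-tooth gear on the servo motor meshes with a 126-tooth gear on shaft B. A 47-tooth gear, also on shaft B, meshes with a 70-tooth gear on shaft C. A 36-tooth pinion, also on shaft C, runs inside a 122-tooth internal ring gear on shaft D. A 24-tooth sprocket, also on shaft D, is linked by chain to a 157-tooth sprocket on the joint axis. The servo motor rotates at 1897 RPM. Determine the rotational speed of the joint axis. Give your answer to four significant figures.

13.22 RPM

the servo motor → shaft B (gear mesh, 126/29): 1897 ÷ 4.3448 = 436.61 RPM
shaft B → shaft C (gear mesh, 70/47): 436.61 ÷ 1.4894 = 293.15 RPM
shaft C → shaft D (internal gear, 122/36): 293.15 ÷ 3.3889 = 86.504 RPM
shaft D → the joint axis (chain, 157/24): 86.504 ÷ 6.5417 = 13.224 RPM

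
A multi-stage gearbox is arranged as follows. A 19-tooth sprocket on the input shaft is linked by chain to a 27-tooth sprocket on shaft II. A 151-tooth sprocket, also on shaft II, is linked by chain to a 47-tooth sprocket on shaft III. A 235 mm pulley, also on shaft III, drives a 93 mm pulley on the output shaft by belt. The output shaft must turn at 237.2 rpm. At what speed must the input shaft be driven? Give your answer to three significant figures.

Overall ratio R = 1.4211 × 0.31126 × 0.39574 = 0.17504.
Required input speed = output speed × R = 237.2 × 0.17504 = 41.52 rpm.

41.5 rpm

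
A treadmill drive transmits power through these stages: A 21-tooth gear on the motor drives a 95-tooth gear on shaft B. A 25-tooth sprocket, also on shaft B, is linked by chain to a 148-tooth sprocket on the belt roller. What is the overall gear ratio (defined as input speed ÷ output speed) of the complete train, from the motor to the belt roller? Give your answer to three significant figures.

26.8

Each stage contributes driven/driver: gear mesh 95/21 = 4.5238, chain 148/25 = 5.92.
Overall: 4.5238 × 5.92 = 26.781.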